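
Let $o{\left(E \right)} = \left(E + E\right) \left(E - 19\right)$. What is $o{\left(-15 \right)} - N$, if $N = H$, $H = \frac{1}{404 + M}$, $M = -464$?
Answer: $\frac{61201}{60} \approx 1020.0$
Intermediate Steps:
$H = - \frac{1}{60}$ ($H = \frac{1}{404 - 464} = \frac{1}{-60} = - \frac{1}{60} \approx -0.016667$)
$N = - \frac{1}{60} \approx -0.016667$
$o{\left(E \right)} = 2 E \left(-19 + E\right)$
$o{\left(-15 \right)} - N = 2 \left(-15\right) \left(-19 - 15\right) - - \frac{1}{60} = 2 \left(-15\right) \left(-34\right) + \frac{1}{60} = 1020 + \frac{1}{60} = \frac{61201}{60}$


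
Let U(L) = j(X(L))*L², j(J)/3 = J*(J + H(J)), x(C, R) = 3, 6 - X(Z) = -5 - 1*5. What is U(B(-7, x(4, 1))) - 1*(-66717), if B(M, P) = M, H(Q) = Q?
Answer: 141981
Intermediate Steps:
X(Z) = 16 (X(Z) = 6 - (-5 - 1*5) = 6 - (-5 - 5) = 6 - 1*(-10) = 6 + 10 = 16)
j(J) = 6*J² (j(J) = 3*(J*(J + J)) = 3*(J*(2*J)) = 3*(2*J²) = 6*J²)
U(L) = 1536*L² (U(L) = (6*16²)*L² = (6*256)*L² = 1536*L²)
U(B(-7, x(4, 1))) - 1*(-66717) = 1536*(-7)² - 1*(-66717) = 1536*49 + 66717 = 75264 + 66717 = 141981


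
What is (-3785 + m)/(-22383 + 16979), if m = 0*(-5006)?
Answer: 3785/5404 ≈ 0.70041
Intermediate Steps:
m = 0
(-3785 + m)/(-22383 + 16979) = (-3785 + 0)/(-22383 + 16979) = -3785/(-5404) = -3785*(-1/5404) = 3785/5404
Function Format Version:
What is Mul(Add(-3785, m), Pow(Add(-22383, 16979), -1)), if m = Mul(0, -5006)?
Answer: Rational(3785, 5404) ≈ 0.70041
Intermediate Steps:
m = 0
Mul(Add(-3785, m), Pow(Add(-22383, 16979), -1)) = Mul(Add(-3785, 0), Pow(Add(-22383, 16979), -1)) = Mul(-3785, Pow(-5404, -1)) = Mul(-3785, Rational(-1, 5404)) = Rational(3785, 5404)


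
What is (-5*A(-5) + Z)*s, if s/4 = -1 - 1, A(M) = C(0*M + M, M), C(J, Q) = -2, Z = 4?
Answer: -112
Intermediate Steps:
A(M) = -2
s = -8 (s = 4*(-1 - 1) = 4*(-2) = -8)
(-5*A(-5) + Z)*s = (-5*(-2) + 4)*(-8) = (10 + 4)*(-8) = 14*(-8) = -112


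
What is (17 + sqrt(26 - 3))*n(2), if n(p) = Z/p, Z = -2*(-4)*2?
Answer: 136 + 8*sqrt(23) ≈ 174.37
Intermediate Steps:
Z = 16 (Z = 8*2 = 16)
n(p) = 16/p
(17 + sqrt(26 - 3))*n(2) = (17 + sqrt(26 - 3))*(16/2) = (17 + sqrt(23))*(16*(1/2)) = (17 + sqrt(23))*8 = 136 + 8*sqrt(23)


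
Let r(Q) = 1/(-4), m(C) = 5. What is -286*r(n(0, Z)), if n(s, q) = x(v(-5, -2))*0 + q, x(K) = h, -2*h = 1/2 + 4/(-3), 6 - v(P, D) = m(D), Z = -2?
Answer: 143/2 ≈ 71.500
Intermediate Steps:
v(P, D) = 1 (v(P, D) = 6 - 1*5 = 6 - 5 = 1)
h = 5/12 (h = -(1/2 + 4/(-3))/2 = -(1*(1/2) + 4*(-1/3))/2 = -(1/2 - 4/3)/2 = -1/2*(-5/6) = 5/12 ≈ 0.41667)
x(K) = 5/12
n(s, q) = q (n(s, q) = (5/12)*0 + q = 0 + q = q)
r(Q) = -1/4
-286*r(n(0, Z)) = -286*(-1/4) = 143/2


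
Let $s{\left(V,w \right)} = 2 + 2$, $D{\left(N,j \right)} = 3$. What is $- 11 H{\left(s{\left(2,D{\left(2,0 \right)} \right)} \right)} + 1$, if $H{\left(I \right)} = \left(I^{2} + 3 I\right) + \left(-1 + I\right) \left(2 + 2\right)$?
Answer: $-439$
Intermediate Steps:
$s{\left(V,w \right)} = 4$
$H{\left(I \right)} = -4 + I^{2} + 7 I$ ($H{\left(I \right)} = \left(I^{2} + 3 I\right) + \left(-1 + I\right) 4 = \left(I^{2} + 3 I\right) + \left(-4 + 4 I\right) = -4 + I^{2} + 7 I$)
$- 11 H{\left(s{\left(2,D{\left(2,0 \right)} \right)} \right)} + 1 = - 11 \left(-4 + 4^{2} + 7 \cdot 4\right) + 1 = - 11 \left(-4 + 16 + 28\right) + 1 = \left(-11\right) 40 + 1 = -440 + 1 = -439$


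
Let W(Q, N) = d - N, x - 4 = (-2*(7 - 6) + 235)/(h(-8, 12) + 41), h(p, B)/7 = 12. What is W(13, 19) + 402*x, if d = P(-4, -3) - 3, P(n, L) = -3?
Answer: 291541/125 ≈ 2332.3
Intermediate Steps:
h(p, B) = 84 (h(p, B) = 7*12 = 84)
d = -6 (d = -3 - 3 = -6)
x = 733/125 (x = 4 + (-2*(7 - 6) + 235)/(84 + 41) = 4 + (-2*1 + 235)/125 = 4 + (-2 + 235)*(1/125) = 4 + 233*(1/125) = 4 + 233/125 = 733/125 ≈ 5.8640)
W(Q, N) = -6 - N
W(13, 19) + 402*x = (-6 - 1*19) + 402*(733/125) = (-6 - 19) + 294666/125 = -25 + 294666/125 = 291541/125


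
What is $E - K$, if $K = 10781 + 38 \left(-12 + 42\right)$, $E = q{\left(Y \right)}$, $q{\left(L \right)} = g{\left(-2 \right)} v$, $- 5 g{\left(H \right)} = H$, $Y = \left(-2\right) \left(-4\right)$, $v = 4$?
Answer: $- \frac{59597}{5} \approx -11919.0$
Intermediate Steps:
$Y = 8$
$g{\left(H \right)} = - \frac{H}{5}$
$q{\left(L \right)} = \frac{8}{5}$ ($q{\left(L \right)} = \left(- \frac{1}{5}\right) \left(-2\right) 4 = \frac{2}{5} \cdot 4 = \frac{8}{5}$)
$E = \frac{8}{5} \approx 1.6$
$K = 11921$ ($K = 10781 + 38 \cdot 30 = 10781 + 1140 = 11921$)
$E - K = \frac{8}{5} - 11921 = - \frac{59597}{5}$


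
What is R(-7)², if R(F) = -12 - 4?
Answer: 256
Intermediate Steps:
R(F) = -16
R(-7)² = (-16)² = 256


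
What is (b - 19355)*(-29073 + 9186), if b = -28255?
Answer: 946820070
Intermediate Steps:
(b - 19355)*(-29073 + 9186) = (-28255 - 19355)*(-29073 + 9186) = -47610*(-19887) = 946820070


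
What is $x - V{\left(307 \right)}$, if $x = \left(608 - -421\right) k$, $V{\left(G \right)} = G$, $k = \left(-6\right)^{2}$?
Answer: $36737$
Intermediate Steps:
$k = 36$
$x = 37044$ ($x = \left(608 - -421\right) 36 = \left(608 + 421\right) 36 = 1029 \cdot 36 = 37044$)
$x - V{\left(307 \right)} = 37044 - 307 = 36737$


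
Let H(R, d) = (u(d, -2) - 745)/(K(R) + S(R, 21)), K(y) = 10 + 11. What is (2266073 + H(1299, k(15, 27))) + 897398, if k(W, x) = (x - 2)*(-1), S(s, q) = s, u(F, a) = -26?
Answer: 1391926983/440 ≈ 3.1635e+6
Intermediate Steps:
k(W, x) = 2 - x (k(W, x) = (-2 + x)*(-1) = 2 - x)
K(y) = 21
H(R, d) = -771/(21 + R) (H(R, d) = (-26 - 745)/(21 + R) = -771/(21 + R))
(2266073 + H(1299, k(15, 27))) + 897398 = (2266073 - 771/(21 + 1299)) + 897398 = (2266073 - 771/1320) + 897398 = (2266073 - 771*1/1320) + 897398 = (2266073 - 257/440) + 897398 = 997071863/440 + 897398 = 1391926983/440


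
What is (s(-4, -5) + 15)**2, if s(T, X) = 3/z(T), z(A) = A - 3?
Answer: 10404/49 ≈ 212.33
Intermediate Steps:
z(A) = -3 + A
s(T, X) = 3/(-3 + T)
(s(-4, -5) + 15)**2 = (3/(-3 - 4) + 15)**2 = (3/(-7) + 15)**2 = (3*(-1/7) + 15)**2 = (-3/7 + 15)**2 = (102/7)**2 = 10404/49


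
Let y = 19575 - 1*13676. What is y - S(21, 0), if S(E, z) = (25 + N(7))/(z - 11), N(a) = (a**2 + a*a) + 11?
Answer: 65023/11 ≈ 5911.2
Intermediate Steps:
N(a) = 11 + 2*a**2 (N(a) = (a**2 + a**2) + 11 = 2*a**2 + 11 = 11 + 2*a**2)
y = 5899 (y = 19575 - 13676 = 5899)
S(E, z) = 134/(-11 + z) (S(E, z) = (25 + (11 + 2*7**2))/(z - 11) = (25 + (11 + 2*49))/(-11 + z) = (25 + (11 + 98))/(-11 + z) = (25 + 109)/(-11 + z) = 134/(-11 + z))
y - S(21, 0) = 5899 - 134/(-11 + 0) = 5899 - 134/(-11) = 5899 - 134*(-1)/11 = 5899 - 1*(-134/11) = 5899 + 134/11 = 65023/11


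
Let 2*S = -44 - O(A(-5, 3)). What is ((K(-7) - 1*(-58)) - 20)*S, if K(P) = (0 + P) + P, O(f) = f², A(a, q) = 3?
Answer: -636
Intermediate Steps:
K(P) = 2*P (K(P) = P + P = 2*P)
S = -53/2 (S = (-44 - 1*3²)/2 = (-44 - 1*9)/2 = (-44 - 9)/2 = (½)*(-53) = -53/2 ≈ -26.500)
((K(-7) - 1*(-58)) - 20)*S = ((2*(-7) - 1*(-58)) - 20)*(-53/2) = ((-14 + 58) - 20)*(-53/2) = (44 - 20)*(-53/2) = 24*(-53/2) = -636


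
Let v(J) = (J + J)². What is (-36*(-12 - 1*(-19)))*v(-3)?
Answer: -9072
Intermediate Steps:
v(J) = 4*J² (v(J) = (2*J)² = 4*J²)
(-36*(-12 - 1*(-19)))*v(-3) = (-36*(-12 - 1*(-19)))*(4*(-3)²) = (-36*(-12 + 19))*(4*9) = -36*7*36 = -252*36 = -9072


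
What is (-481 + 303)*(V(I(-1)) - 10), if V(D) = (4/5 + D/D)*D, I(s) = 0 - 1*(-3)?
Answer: 4094/5 ≈ 818.80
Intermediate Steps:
I(s) = 3 (I(s) = 0 + 3 = 3)
V(D) = 9*D/5 (V(D) = (4*(1/5) + 1)*D = (4/5 + 1)*D = 9*D/5)
(-481 + 303)*(V(I(-1)) - 10) = (-481 + 303)*((9/5)*3 - 10) = -178*(27/5 - 10) = -178*(-23/5) = 4094/5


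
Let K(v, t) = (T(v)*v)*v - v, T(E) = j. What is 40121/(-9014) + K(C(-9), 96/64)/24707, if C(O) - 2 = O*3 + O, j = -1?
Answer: -1001383255/222708898 ≈ -4.4964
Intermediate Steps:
T(E) = -1
C(O) = 2 + 4*O (C(O) = 2 + (O*3 + O) = 2 + (3*O + O) = 2 + 4*O)
K(v, t) = -v - v**2 (K(v, t) = (-v)*v - v = -v**2 - v = -v - v**2)
40121/(-9014) + K(C(-9), 96/64)/24707 = 40121/(-9014) + ((2 + 4*(-9))*(-1 - (2 + 4*(-9))))/24707 = 40121*(-1/9014) + ((2 - 36)*(-1 - (2 - 36)))*(1/24707) = -40121/9014 - 34*(-1 - 1*(-34))*(1/24707) = -40121/9014 - 34*(-1 + 34)*(1/24707) = -40121/9014 - 34*33*(1/24707) = -40121/9014 - 1122*1/24707 = -40121/9014 - 1122/24707 = -1001383255/222708898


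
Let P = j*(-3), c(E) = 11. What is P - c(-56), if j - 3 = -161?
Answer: 463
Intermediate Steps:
j = -158 (j = 3 - 161 = -158)
P = 474 (P = -158*(-3) = 474)
P - c(-56) = 474 - 1*11 = 474 - 11 = 463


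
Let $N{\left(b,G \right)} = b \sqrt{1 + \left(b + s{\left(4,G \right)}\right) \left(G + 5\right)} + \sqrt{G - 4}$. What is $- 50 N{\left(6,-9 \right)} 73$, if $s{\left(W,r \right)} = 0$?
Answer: $3650 i \left(- \sqrt{13} - 6 \sqrt{23}\right) \approx - 1.1819 \cdot 10^{5} i$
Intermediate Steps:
$N{\left(b,G \right)} = \sqrt{-4 + G} + b \sqrt{1 + b \left(5 + G\right)}$ ($N{\left(b,G \right)} = b \sqrt{1 + \left(b + 0\right) \left(G + 5\right)} + \sqrt{G - 4} = b \sqrt{1 + b \left(5 + G\right)} + \sqrt{-4 + G} = \sqrt{-4 + G} + b \sqrt{1 + b \left(5 + G\right)}$)
$- 50 N{\left(6,-9 \right)} 73 = - 50 \left(\sqrt{-4 - 9} + 6 \sqrt{1 + 5 \cdot 6 - 54}\right) 73 = - 50 \left(\sqrt{-13} + 6 \sqrt{1 + 30 - 54}\right) 73 = - 50 \left(i \sqrt{13} + 6 \sqrt{-23}\right) 73 = - 50 \left(i \sqrt{13} + 6 i \sqrt{23}\right) 73 = \left(- 300 i \sqrt{23} - 50 i \sqrt{13}\right) 73 = - 21900 i \sqrt{23} - 3650 i \sqrt{13}$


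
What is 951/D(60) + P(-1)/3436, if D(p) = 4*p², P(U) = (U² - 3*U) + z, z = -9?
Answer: 266303/4123200 ≈ 0.064587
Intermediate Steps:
P(U) = -9 + U² - 3*U (P(U) = (U² - 3*U) - 9 = -9 + U² - 3*U)
951/D(60) + P(-1)/3436 = 951/((4*60²)) + (-9 + (-1)² - 3*(-1))/3436 = 951/((4*3600)) + (-9 + 1 + 3)*(1/3436) = 951/14400 - 5*1/3436 = 951*(1/14400) - 5/3436 = 317/4800 - 5/3436 = 266303/4123200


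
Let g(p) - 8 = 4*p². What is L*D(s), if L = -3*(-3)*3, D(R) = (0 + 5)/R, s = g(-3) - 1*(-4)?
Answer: 45/16 ≈ 2.8125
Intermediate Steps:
g(p) = 8 + 4*p²
s = 48 (s = (8 + 4*(-3)²) - 1*(-4) = (8 + 4*9) + 4 = (8 + 36) + 4 = 44 + 4 = 48)
D(R) = 5/R
L = 27 (L = 9*3 = 27)
L*D(s) = 27*(5/48) = 45/16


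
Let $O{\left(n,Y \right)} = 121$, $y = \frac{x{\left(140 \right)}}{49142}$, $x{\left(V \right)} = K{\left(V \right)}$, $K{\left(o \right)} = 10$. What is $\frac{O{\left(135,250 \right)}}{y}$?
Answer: $\frac{2973091}{5} \approx 5.9462 \cdot 10^{5}$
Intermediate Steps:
$x{\left(V \right)} = 10$
$y = \frac{5}{24571}$ ($y = \frac{10}{49142} = 10 \cdot \frac{1}{49142} = \frac{5}{24571} \approx 0.00020349$)
$\frac{O{\left(135,250 \right)}}{y} = \frac{121}{\frac{5}{24571}} = 121 \cdot \frac{24571}{5} = \frac{2973091}{5}$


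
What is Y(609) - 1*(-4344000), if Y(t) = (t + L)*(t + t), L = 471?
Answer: 5659440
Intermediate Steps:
Y(t) = 2*t*(471 + t) (Y(t) = (t + 471)*(t + t) = (471 + t)*(2*t) = 2*t*(471 + t))
Y(609) - 1*(-4344000) = 2*609*(471 + 609) - 1*(-4344000) = 2*609*1080 + 4344000 = 1315440 + 4344000 = 5659440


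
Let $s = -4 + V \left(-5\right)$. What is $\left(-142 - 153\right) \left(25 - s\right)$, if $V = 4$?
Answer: $-14455$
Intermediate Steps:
$s = -24$ ($s = -4 + 4 \left(-5\right) = -4 - 20 = -24$)
$\left(-142 - 153\right) \left(25 - s\right) = \left(-142 - 153\right) \left(25 - -24\right) = - 295 \left(25 + 24\right) = \left(-295\right) 49 = -14455$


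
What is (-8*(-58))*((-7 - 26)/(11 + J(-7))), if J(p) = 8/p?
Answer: -35728/23 ≈ -1553.4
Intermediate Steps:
(-8*(-58))*((-7 - 26)/(11 + J(-7))) = (-8*(-58))*((-7 - 26)/(11 + 8/(-7))) = 464*(-33/(11 + 8*(-⅐))) = 464*(-33/(11 - 8/7)) = 464*(-33/69/7) = 464*(-33*7/69) = 464*(-77/23) = -35728/23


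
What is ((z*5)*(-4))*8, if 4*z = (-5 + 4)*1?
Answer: 40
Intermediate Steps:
z = -1/4 (z = ((-5 + 4)*1)/4 = (-1*1)/4 = (1/4)*(-1) = -1/4 ≈ -0.25000)
((z*5)*(-4))*8 = (-1/4*5*(-4))*8 = -5/4*(-4)*8 = 5*8 = 40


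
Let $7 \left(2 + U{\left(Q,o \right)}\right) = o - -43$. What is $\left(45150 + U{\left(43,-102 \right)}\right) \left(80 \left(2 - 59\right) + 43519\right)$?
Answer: $\frac{12310147943}{7} \approx 1.7586 \cdot 10^{9}$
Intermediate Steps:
$U{\left(Q,o \right)} = \frac{29}{7} + \frac{o}{7}$ ($U{\left(Q,o \right)} = -2 + \frac{o - -43}{7} = -2 + \frac{o + 43}{7} = -2 + \frac{43 + o}{7} = -2 + \left(\frac{43}{7} + \frac{o}{7}\right) = \frac{29}{7} + \frac{o}{7}$)
$\left(45150 + U{\left(43,-102 \right)}\right) \left(80 \left(2 - 59\right) + 43519\right) = \left(45150 + \left(\frac{29}{7} + \frac{1}{7} \left(-102\right)\right)\right) \left(80 \left(2 - 59\right) + 43519\right) = \left(45150 + \left(\frac{29}{7} - \frac{102}{7}\right)\right) \left(80 \left(-57\right) + 43519\right) = \left(45150 - \frac{73}{7}\right) \left(-4560 + 43519\right) = \frac{315977}{7} \cdot 38959 = \frac{12310147943}{7}$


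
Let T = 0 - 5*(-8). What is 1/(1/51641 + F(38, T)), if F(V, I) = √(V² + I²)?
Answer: -51641/8117717529763 + 5333585762*√761/8117717529763 ≈ 0.018125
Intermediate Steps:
T = 40 (T = 0 + 40 = 40)
F(V, I) = √(I² + V²)
1/(1/51641 + F(38, T)) = 1/(1/51641 + √(40² + 38²)) = 1/(1/51641 + √(1600 + 1444)) = 1/(1/51641 + √3044) = 1/(1/51641 + 2*√761)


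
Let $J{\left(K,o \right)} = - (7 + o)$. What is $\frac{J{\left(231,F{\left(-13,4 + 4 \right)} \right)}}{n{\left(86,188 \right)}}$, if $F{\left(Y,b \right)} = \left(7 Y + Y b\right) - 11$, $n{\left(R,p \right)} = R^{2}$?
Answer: $\frac{199}{7396} \approx 0.026906$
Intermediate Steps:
$F{\left(Y,b \right)} = -11 + 7 Y + Y b$
$J{\left(K,o \right)} = -7 - o$
$\frac{J{\left(231,F{\left(-13,4 + 4 \right)} \right)}}{n{\left(86,188 \right)}} = \frac{-7 - \left(-11 + 7 \left(-13\right) - 13 \left(4 + 4\right)\right)}{86^{2}} = \frac{-7 - \left(-11 - 91 - 104\right)}{7396} = \left(-7 - \left(-11 - 91 - 104\right)\right) \frac{1}{7396} = \left(-7 - -206\right) \frac{1}{7396} = \left(-7 + 206\right) \frac{1}{7396} = 199 \cdot \frac{1}{7396} = \frac{199}{7396}$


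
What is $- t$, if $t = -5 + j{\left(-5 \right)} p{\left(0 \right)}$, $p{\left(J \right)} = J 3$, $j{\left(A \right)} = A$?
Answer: $5$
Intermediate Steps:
$p{\left(J \right)} = 3 J$
$t = -5$ ($t = -5 - 5 \cdot 3 \cdot 0 = -5 - 0 = -5 + 0 = -5$)
$- t = \left(-1\right) \left(-5\right) = 5$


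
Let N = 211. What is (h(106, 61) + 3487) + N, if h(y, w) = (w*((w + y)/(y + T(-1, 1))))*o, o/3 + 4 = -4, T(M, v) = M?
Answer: 47934/35 ≈ 1369.5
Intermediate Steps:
o = -24 (o = -12 + 3*(-4) = -12 - 12 = -24)
h(y, w) = -24*w*(w + y)/(-1 + y) (h(y, w) = (w*((w + y)/(y - 1)))*(-24) = (w*((w + y)/(-1 + y)))*(-24) = (w*(w + y)/(-1 + y))*(-24) = -24*w*(w + y)/(-1 + y))
(h(106, 61) + 3487) + N = (-24*61*(61 + 106)/(-1 + 106) + 3487) + 211 = (-24*61*167/105 + 3487) + 211 = (-24*61*1/105*167 + 3487) + 211 = (-81496/35 + 3487) + 211 = 40549/35 + 211 = 47934/35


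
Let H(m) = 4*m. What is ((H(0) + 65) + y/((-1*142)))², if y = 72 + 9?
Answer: 83704201/20164 ≈ 4151.2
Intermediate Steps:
y = 81
((H(0) + 65) + y/((-1*142)))² = ((4*0 + 65) + 81/((-1*142)))² = ((0 + 65) + 81/(-142))² = (65 + 81*(-1/142))² = (65 - 81/142)² = (9149/142)² = 83704201/20164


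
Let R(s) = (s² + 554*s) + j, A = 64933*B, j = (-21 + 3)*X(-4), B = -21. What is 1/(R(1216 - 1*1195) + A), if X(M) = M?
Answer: -1/1351446 ≈ -7.3995e-7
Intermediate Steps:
j = 72 (j = (-21 + 3)*(-4) = -18*(-4) = 72)
A = -1363593 (A = 64933*(-21) = -1363593)
R(s) = 72 + s² + 554*s (R(s) = (s² + 554*s) + 72 = 72 + s² + 554*s)
1/(R(1216 - 1*1195) + A) = 1/((72 + (1216 - 1*1195)² + 554*(1216 - 1*1195)) - 1363593) = 1/((72 + (1216 - 1195)² + 554*(1216 - 1195)) - 1363593) = 1/((72 + 21² + 554*21) - 1363593) = 1/((72 + 441 + 11634) - 1363593) = 1/(12147 - 1363593) = 1/(-1351446) = -1/1351446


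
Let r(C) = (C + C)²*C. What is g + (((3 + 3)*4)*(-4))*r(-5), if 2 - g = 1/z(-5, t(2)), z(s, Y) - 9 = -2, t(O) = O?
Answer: 336013/7 ≈ 48002.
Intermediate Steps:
z(s, Y) = 7 (z(s, Y) = 9 - 2 = 7)
g = 13/7 (g = 2 - 1/7 = 2 - 1*⅐ = 2 - ⅐ = 13/7 ≈ 1.8571)
r(C) = 4*C³ (r(C) = (2*C)²*C = (4*C²)*C = 4*C³)
g + (((3 + 3)*4)*(-4))*r(-5) = 13/7 + (((3 + 3)*4)*(-4))*(4*(-5)³) = 13/7 + ((6*4)*(-4))*(4*(-125)) = 13/7 + (24*(-4))*(-500) = 13/7 - 96*(-500) = 13/7 + 48000 = 336013/7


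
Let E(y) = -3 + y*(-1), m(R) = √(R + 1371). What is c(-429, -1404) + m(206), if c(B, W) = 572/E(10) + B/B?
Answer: -43 + √1577 ≈ -3.2885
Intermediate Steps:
m(R) = √(1371 + R)
E(y) = -3 - y
c(B, W) = -43 (c(B, W) = 572/(-3 - 1*10) + B/B = 572/(-3 - 10) + 1 = 572/(-13) + 1 = 572*(-1/13) + 1 = -44 + 1 = -43)
c(-429, -1404) + m(206) = -43 + √(1371 + 206) = -43 + √1577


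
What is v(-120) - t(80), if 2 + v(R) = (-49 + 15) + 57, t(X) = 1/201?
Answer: 4220/201 ≈ 20.995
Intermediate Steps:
t(X) = 1/201
v(R) = 21 (v(R) = -2 + ((-49 + 15) + 57) = -2 + (-34 + 57) = -2 + 23 = 21)
v(-120) - t(80) = 21 - 1*1/201 = 21 - 1/201 = 4220/201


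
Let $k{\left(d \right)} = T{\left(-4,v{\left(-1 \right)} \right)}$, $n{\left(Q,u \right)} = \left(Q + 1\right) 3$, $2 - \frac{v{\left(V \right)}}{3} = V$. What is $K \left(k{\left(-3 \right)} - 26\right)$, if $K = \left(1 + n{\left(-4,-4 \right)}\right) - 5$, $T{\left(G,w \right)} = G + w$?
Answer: $273$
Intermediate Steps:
$v{\left(V \right)} = 6 - 3 V$
$n{\left(Q,u \right)} = 3 + 3 Q$ ($n{\left(Q,u \right)} = \left(1 + Q\right) 3 = 3 + 3 Q$)
$k{\left(d \right)} = 5$ ($k{\left(d \right)} = -4 + \left(6 - -3\right) = -4 + \left(6 + 3\right) = -4 + 9 = 5$)
$K = -13$ ($K = \left(1 + \left(3 + 3 \left(-4\right)\right)\right) - 5 = \left(1 + \left(3 - 12\right)\right) - 5 = \left(1 - 9\right) - 5 = -8 - 5 = -13$)
$K \left(k{\left(-3 \right)} - 26\right) = - 13 \left(5 - 26\right) = \left(-13\right) \left(-21\right) = 273$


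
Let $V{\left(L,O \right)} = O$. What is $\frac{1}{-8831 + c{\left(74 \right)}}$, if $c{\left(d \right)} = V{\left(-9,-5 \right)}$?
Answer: $- \frac{1}{8836} \approx -0.00011317$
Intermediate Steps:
$c{\left(d \right)} = -5$
$\frac{1}{-8831 + c{\left(74 \right)}} = \frac{1}{-8831 - 5} = \frac{1}{-8836} = - \frac{1}{8836}$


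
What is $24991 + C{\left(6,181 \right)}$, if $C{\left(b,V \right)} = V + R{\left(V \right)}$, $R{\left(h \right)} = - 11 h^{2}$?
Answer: $-335199$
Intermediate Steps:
$C{\left(b,V \right)} = V - 11 V^{2}$
$24991 + C{\left(6,181 \right)} = 24991 + 181 \left(1 - 1991\right) = 24991 + 181 \left(-1990\right) = 24991 - 360190 = -335199$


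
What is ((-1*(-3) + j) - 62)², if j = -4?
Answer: 3969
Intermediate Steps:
((-1*(-3) + j) - 62)² = ((-1*(-3) - 4) - 62)² = ((3 - 4) - 62)² = (-1 - 62)² = (-63)² = 3969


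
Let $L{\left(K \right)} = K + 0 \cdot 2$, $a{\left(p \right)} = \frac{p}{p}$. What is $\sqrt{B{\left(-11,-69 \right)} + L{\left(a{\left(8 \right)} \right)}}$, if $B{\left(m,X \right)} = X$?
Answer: $2 i \sqrt{17} \approx 8.2462 i$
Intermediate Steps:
$a{\left(p \right)} = 1$
$L{\left(K \right)} = K$ ($L{\left(K \right)} = K + 0 = K$)
$\sqrt{B{\left(-11,-69 \right)} + L{\left(a{\left(8 \right)} \right)}} = \sqrt{-69 + 1} = \sqrt{-68} = 2 i \sqrt{17}$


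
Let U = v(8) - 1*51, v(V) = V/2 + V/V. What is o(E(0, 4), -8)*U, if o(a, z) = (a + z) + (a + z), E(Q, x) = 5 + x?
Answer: -92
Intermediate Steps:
o(a, z) = 2*a + 2*z
v(V) = 1 + V/2 (v(V) = V*(½) + 1 = V/2 + 1 = 1 + V/2)
U = -46 (U = (1 + (½)*8) - 1*51 = (1 + 4) - 51 = 5 - 51 = -46)
o(E(0, 4), -8)*U = (2*(5 + 4) + 2*(-8))*(-46) = (2*9 - 16)*(-46) = (18 - 16)*(-46) = 2*(-46) = -92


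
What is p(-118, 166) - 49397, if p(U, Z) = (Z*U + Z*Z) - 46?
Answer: -41475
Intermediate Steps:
p(U, Z) = -46 + Z² + U*Z (p(U, Z) = (U*Z + Z²) - 46 = (Z² + U*Z) - 46 = -46 + Z² + U*Z)
p(-118, 166) - 49397 = (-46 + 166² - 118*166) - 49397 = (-46 + 27556 - 19588) - 49397 = 7922 - 49397 = -41475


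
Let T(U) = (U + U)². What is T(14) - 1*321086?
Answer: -320302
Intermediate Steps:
T(U) = 4*U² (T(U) = (2*U)² = 4*U²)
T(14) - 1*321086 = 4*14² - 1*321086 = 4*196 - 321086 = 784 - 321086 = -320302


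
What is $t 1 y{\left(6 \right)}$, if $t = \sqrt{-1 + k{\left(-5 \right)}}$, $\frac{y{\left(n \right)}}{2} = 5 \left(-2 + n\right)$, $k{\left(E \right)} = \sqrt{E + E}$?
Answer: $40 \sqrt{-1 + i \sqrt{10}} \approx 43.05 + 58.765 i$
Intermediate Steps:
$k{\left(E \right)} = \sqrt{2} \sqrt{E}$ ($k{\left(E \right)} = \sqrt{2 E} = \sqrt{2} \sqrt{E}$)
$y{\left(n \right)} = -20 + 10 n$ ($y{\left(n \right)} = 2 \cdot 5 \left(-2 + n\right) = 2 \left(-10 + 5 n\right) = -20 + 10 n$)
$t = \sqrt{-1 + i \sqrt{10}}$ ($t = \sqrt{-1 + \sqrt{2} \sqrt{-5}} = \sqrt{-1 + \sqrt{2} i \sqrt{5}} = \sqrt{-1 + i \sqrt{10}} \approx 1.0762 + 1.4691 i$)
$t 1 y{\left(6 \right)} = \sqrt{-1 + i \sqrt{10}} \cdot 1 \left(-20 + 10 \cdot 6\right) = \sqrt{-1 + i \sqrt{10}} \left(-20 + 60\right) = \sqrt{-1 + i \sqrt{10}} \cdot 40 = 40 \sqrt{-1 + i \sqrt{10}}$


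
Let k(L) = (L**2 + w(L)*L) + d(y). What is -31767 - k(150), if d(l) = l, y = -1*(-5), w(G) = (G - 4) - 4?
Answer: -75572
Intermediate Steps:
w(G) = -8 + G (w(G) = (-4 + G) - 4 = -8 + G)
y = 5
k(L) = 5 + L**2 + L*(-8 + L) (k(L) = (L**2 + (-8 + L)*L) + 5 = (L**2 + L*(-8 + L)) + 5 = 5 + L**2 + L*(-8 + L))
-31767 - k(150) = -31767 - (5 + 150**2 + 150*(-8 + 150)) = -31767 - (5 + 22500 + 150*142) = -31767 - (5 + 22500 + 21300) = -31767 - 1*43805 = -31767 - 43805 = -75572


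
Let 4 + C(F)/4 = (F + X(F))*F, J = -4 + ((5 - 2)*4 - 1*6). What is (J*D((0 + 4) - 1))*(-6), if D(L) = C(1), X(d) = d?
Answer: 96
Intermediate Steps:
J = 2 (J = -4 + (3*4 - 6) = -4 + (12 - 6) = -4 + 6 = 2)
C(F) = -16 + 8*F² (C(F) = -16 + 4*((F + F)*F) = -16 + 4*((2*F)*F) = -16 + 4*(2*F²) = -16 + 8*F²)
D(L) = -8 (D(L) = -16 + 8*1² = -16 + 8*1 = -16 + 8 = -8)
(J*D((0 + 4) - 1))*(-6) = (2*(-8))*(-6) = -16*(-6) = 96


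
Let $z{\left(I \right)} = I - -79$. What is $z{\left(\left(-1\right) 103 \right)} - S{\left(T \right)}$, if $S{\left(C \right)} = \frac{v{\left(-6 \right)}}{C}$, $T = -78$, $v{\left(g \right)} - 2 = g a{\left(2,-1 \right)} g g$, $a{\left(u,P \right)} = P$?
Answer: $- \frac{827}{39} \approx -21.205$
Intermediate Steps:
$v{\left(g \right)} = 2 - g^{3}$ ($v{\left(g \right)} = 2 + g \left(-1\right) g g = 2 + - g g^{2} = 2 - g^{3}$)
$z{\left(I \right)} = 79 + I$ ($z{\left(I \right)} = I + 79 = 79 + I$)
$S{\left(C \right)} = \frac{218}{C}$ ($S{\left(C \right)} = \frac{2 - \left(-6\right)^{3}}{C} = \frac{2 - -216}{C} = \frac{2 + 216}{C} = \frac{218}{C}$)
$z{\left(\left(-1\right) 103 \right)} - S{\left(T \right)} = \left(79 - 103\right) - \frac{218}{-78} = \left(79 - 103\right) - 218 \left(- \frac{1}{78}\right) = -24 - - \frac{109}{39} = -24 + \frac{109}{39} = - \frac{827}{39}$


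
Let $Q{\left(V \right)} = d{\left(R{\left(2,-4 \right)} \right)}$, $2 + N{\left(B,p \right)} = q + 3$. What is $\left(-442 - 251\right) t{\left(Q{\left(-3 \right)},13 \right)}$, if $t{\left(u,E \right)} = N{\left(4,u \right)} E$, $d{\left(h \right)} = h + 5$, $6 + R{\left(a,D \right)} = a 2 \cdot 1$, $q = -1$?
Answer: $0$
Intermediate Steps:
$R{\left(a,D \right)} = -6 + 2 a$ ($R{\left(a,D \right)} = -6 + a 2 \cdot 1 = -6 + 2 a 1 = -6 + 2 a$)
$N{\left(B,p \right)} = 0$ ($N{\left(B,p \right)} = -2 + \left(-1 + 3\right) = -2 + 2 = 0$)
$d{\left(h \right)} = 5 + h$
$Q{\left(V \right)} = 3$ ($Q{\left(V \right)} = 5 + \left(-6 + 2 \cdot 2\right) = 5 + \left(-6 + 4\right) = 5 - 2 = 3$)
$t{\left(u,E \right)} = 0$ ($t{\left(u,E \right)} = 0 E = 0$)
$\left(-442 - 251\right) t{\left(Q{\left(-3 \right)},13 \right)} = \left(-442 - 251\right) 0 = \left(-693\right) 0 = 0$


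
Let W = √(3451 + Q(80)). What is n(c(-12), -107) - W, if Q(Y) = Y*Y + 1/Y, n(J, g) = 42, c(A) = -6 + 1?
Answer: 42 - √3940405/20 ≈ -57.252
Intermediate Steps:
c(A) = -5
Q(Y) = 1/Y + Y² (Q(Y) = Y² + 1/Y = 1/Y + Y²)
W = √3940405/20 (W = √(3451 + (1 + 80³)/80) = √(3451 + (1 + 512000)/80) = √(3451 + (1/80)*512001) = √(3451 + 512001/80) = √(788081/80) = √3940405/20 ≈ 99.252)
n(c(-12), -107) - W = 42 - √3940405/20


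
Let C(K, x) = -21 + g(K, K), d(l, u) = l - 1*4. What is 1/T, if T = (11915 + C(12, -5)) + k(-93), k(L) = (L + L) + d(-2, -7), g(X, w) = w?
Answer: 1/11714 ≈ 8.5368e-5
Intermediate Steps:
d(l, u) = -4 + l (d(l, u) = l - 4 = -4 + l)
k(L) = -6 + 2*L (k(L) = (L + L) + (-4 - 2) = 2*L - 6 = -6 + 2*L)
C(K, x) = -21 + K
T = 11714 (T = (11915 + (-21 + 12)) + (-6 + 2*(-93)) = (11915 - 9) + (-6 - 186) = 11906 - 192 = 11714)
1/T = 1/11714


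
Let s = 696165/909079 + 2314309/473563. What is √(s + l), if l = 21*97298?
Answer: 2*√94672358288512598955660007111/430506178477 ≈ 1429.4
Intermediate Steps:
s = 2433567697306/430506178477 (s = 696165*(1/909079) + 2314309*(1/473563) = 696165/909079 + 2314309/473563 = 2433567697306/430506178477 ≈ 5.6528)
l = 2043258
√(s + l) = √(2433567697306/430506178477 + 2043258) = √(879637626790255372/430506178477) = 2*√94672358288512598955660007111/430506178477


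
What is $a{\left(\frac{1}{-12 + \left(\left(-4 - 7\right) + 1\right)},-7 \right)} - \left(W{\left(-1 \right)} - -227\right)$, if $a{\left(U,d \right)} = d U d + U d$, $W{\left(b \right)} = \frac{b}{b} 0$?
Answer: $- \frac{2518}{11} \approx -228.91$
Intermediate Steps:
$W{\left(b \right)} = 0$ ($W{\left(b \right)} = 1 \cdot 0 = 0$)
$a{\left(U,d \right)} = U d + U d^{2}$ ($a{\left(U,d \right)} = U d d + U d = U d^{2} + U d = U d + U d^{2}$)
$a{\left(\frac{1}{-12 + \left(\left(-4 - 7\right) + 1\right)},-7 \right)} - \left(W{\left(-1 \right)} - -227\right) = \frac{1}{-12 + \left(\left(-4 - 7\right) + 1\right)} \left(-7\right) \left(1 - 7\right) - \left(0 - -227\right) = \frac{1}{-12 + \left(-11 + 1\right)} \left(-7\right) \left(-6\right) - \left(0 + 227\right) = \frac{1}{-12 - 10} \left(-7\right) \left(-6\right) - 227 = \frac{1}{-22} \left(-7\right) \left(-6\right) - 227 = \left(- \frac{1}{22}\right) \left(-7\right) \left(-6\right) - 227 = - \frac{21}{11} - 227 = - \frac{2518}{11}$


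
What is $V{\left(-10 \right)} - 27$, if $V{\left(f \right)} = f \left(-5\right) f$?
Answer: $-527$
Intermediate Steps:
$V{\left(f \right)} = - 5 f^{2}$ ($V{\left(f \right)} = - 5 f f = - 5 f^{2}$)
$V{\left(-10 \right)} - 27 = - 5 \left(-10\right)^{2} - 27 = \left(-5\right) 100 - 27 = -500 - 27 = -527$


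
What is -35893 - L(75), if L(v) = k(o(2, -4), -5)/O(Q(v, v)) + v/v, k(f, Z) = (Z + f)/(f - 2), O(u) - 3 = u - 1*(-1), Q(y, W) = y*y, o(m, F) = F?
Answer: -404094655/11258 ≈ -35894.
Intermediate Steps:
Q(y, W) = y²
O(u) = 4 + u (O(u) = 3 + (u - 1*(-1)) = 3 + (u + 1) = 3 + (1 + u) = 4 + u)
k(f, Z) = (Z + f)/(-2 + f)
L(v) = 1 + 3/(2*(4 + v²)) (L(v) = ((-5 - 4)/(-2 - 4))/(4 + v²) + v/v = (-9/(-6))/(4 + v²) + 1 = (-⅙*(-9))/(4 + v²) + 1 = 3/(2*(4 + v²)) + 1 = 1 + 3/(2*(4 + v²)))
-35893 - L(75) = -35893 - (11/2 + 75²)/(4 + 75²) = -35893 - (11/2 + 5625)/(4 + 5625) = -35893 - 11261/(5629*2) = -35893 - 1*11261/11258 = -35893 - 11261/11258 = -404094655/11258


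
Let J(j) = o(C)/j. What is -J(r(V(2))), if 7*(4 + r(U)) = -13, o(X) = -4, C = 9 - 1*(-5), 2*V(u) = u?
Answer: -28/41 ≈ -0.68293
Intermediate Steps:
V(u) = u/2
C = 14 (C = 9 + 5 = 14)
r(U) = -41/7 (r(U) = -4 + (⅐)*(-13) = -4 - 13/7 = -41/7)
J(j) = -4/j
-J(r(V(2))) = -(-4)/(-41/7) = -(-4)*(-7)/41 = -1*28/41 = -28/41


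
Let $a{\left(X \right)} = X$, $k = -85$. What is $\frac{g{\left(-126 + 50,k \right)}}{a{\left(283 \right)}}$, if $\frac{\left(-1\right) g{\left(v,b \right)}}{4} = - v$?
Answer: $- \frac{304}{283} \approx -1.0742$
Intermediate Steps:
$g{\left(v,b \right)} = 4 v$ ($g{\left(v,b \right)} = - 4 \left(- v\right) = 4 v$)
$\frac{g{\left(-126 + 50,k \right)}}{a{\left(283 \right)}} = \frac{4 \left(-126 + 50\right)}{283} = 4 \left(-76\right) \frac{1}{283} = \left(-304\right) \frac{1}{283} = - \frac{304}{283}$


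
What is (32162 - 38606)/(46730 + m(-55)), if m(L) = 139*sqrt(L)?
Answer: -60225624/436951111 + 895716*I*sqrt(55)/2184755555 ≈ -0.13783 + 0.0030405*I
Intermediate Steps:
(32162 - 38606)/(46730 + m(-55)) = (32162 - 38606)/(46730 + 139*sqrt(-55)) = -6444/(46730 + 139*(I*sqrt(55))) = -6444/(46730 + 139*I*sqrt(55))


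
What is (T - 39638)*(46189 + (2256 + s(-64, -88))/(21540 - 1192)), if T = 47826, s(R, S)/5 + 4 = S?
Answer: 1923884347696/5087 ≈ 3.7820e+8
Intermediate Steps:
s(R, S) = -20 + 5*S
(T - 39638)*(46189 + (2256 + s(-64, -88))/(21540 - 1192)) = (47826 - 39638)*(46189 + (2256 + (-20 + 5*(-88)))/(21540 - 1192)) = 8188*(46189 + (2256 + (-20 - 440))/20348) = 8188*(46189 + (2256 - 460)*(1/20348)) = 8188*(46189 + 1796*(1/20348)) = 8188*(46189 + 449/5087) = 8188*(234963892/5087) = 1923884347696/5087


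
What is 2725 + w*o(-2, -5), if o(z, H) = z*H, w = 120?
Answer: 3925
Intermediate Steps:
o(z, H) = H*z
2725 + w*o(-2, -5) = 2725 + 120*(-5*(-2)) = 2725 + 120*10 = 2725 + 1200 = 3925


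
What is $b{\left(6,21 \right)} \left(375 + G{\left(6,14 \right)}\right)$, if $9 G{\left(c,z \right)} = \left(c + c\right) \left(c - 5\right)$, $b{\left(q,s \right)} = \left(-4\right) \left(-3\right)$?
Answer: $4516$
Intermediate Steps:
$b{\left(q,s \right)} = 12$
$G{\left(c,z \right)} = \frac{2 c \left(-5 + c\right)}{9}$ ($G{\left(c,z \right)} = \frac{\left(c + c\right) \left(c - 5\right)}{9} = \frac{2 c \left(-5 + c\right)}{9}$)
$b{\left(6,21 \right)} \left(375 + G{\left(6,14 \right)}\right) = 12 \left(375 + \frac{2}{9} \cdot 6 \left(-5 + 6\right)\right) = 12 \left(375 + \frac{2}{9} \cdot 6 \cdot 1\right) = 12 \left(375 + \frac{4}{3}\right) = 12 \cdot \frac{1129}{3} = 4516$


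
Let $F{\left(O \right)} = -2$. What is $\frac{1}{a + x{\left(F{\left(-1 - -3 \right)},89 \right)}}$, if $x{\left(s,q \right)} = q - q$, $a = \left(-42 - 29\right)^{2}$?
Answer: $\frac{1}{5041} \approx 0.00019837$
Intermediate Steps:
$a = 5041$ ($a = \left(-71\right)^{2} = 5041$)
$x{\left(s,q \right)} = 0$
$\frac{1}{a + x{\left(F{\left(-1 - -3 \right)},89 \right)}} = \frac{1}{5041 + 0} = \frac{1}{5041}$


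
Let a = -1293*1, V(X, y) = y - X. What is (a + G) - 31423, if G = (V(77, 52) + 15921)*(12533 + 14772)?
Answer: 434007564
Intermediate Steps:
a = -1293
G = 434040280 (G = ((52 - 1*77) + 15921)*(12533 + 14772) = ((52 - 77) + 15921)*27305 = (-25 + 15921)*27305 = 15896*27305 = 434040280)
(a + G) - 31423 = (-1293 + 434040280) - 31423 = 434038987 - 31423 = 434007564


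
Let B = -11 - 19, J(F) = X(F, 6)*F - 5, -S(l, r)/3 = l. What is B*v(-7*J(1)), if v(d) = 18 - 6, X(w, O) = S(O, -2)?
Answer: -360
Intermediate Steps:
S(l, r) = -3*l
X(w, O) = -3*O
J(F) = -5 - 18*F (J(F) = (-3*6)*F - 5 = -18*F - 5 = -5 - 18*F)
B = -30
v(d) = 12
B*v(-7*J(1)) = -30*12 = -360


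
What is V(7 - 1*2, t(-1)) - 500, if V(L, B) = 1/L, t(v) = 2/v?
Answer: -2499/5 ≈ -499.80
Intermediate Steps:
V(7 - 1*2, t(-1)) - 500 = 1/(7 - 1*2) - 500 = 1/(7 - 2) - 500 = 1/5 - 500 = -2499/5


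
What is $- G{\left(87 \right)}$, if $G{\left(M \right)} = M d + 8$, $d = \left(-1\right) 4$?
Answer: $340$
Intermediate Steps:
$d = -4$
$G{\left(M \right)} = 8 - 4 M$ ($G{\left(M \right)} = M \left(-4\right) + 8 = - 4 M + 8 = 8 - 4 M$)
$- G{\left(87 \right)} = - (8 - 348) = \left(-1\right) \left(-340\right) = 340$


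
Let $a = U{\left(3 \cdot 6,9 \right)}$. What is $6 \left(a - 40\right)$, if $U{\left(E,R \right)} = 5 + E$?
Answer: $-102$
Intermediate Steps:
$a = 23$ ($a = 5 + 3 \cdot 6 = 5 + 18 = 23$)
$6 \left(a - 40\right) = 6 \left(23 - 40\right) = 6 \left(-17\right) = -102$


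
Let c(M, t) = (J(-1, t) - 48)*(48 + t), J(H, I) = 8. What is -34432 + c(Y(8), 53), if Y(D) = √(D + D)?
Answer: -38472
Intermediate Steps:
Y(D) = √2*√D (Y(D) = √(2*D) = √2*√D)
c(M, t) = -1920 - 40*t (c(M, t) = (8 - 48)*(48 + t) = -40*(48 + t) = -1920 - 40*t)
-34432 + c(Y(8), 53) = -34432 + (-1920 - 40*53) = -34432 + (-1920 - 2120) = -34432 - 4040 = -38472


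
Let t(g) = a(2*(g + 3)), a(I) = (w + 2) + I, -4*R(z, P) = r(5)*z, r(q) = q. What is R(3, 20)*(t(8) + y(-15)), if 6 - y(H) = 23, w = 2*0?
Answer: -105/4 ≈ -26.250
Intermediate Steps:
R(z, P) = -5*z/4
w = 0
y(H) = -17 (y(H) = 6 - 1*23 = 6 - 23 = -17)
a(I) = 2 + I (a(I) = (0 + 2) + I = 2 + I)
t(g) = 8 + 2*g (t(g) = 2 + 2*(g + 3) = 2 + 2*(3 + g) = 2 + (6 + 2*g) = 8 + 2*g)
R(3, 20)*(t(8) + y(-15)) = (-5/4*3)*((8 + 2*8) - 17) = -15*((8 + 16) - 17)/4 = -15*(24 - 17)/4 = -15/4*7 = -105/4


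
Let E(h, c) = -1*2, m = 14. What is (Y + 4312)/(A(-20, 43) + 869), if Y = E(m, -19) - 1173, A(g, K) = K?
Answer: 3137/912 ≈ 3.4397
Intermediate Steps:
E(h, c) = -2
Y = -1175 (Y = -2 - 1173 = -1175)
(Y + 4312)/(A(-20, 43) + 869) = (-1175 + 4312)/(43 + 869) = 3137/912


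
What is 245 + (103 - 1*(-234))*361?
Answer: 121902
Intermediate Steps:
245 + (103 - 1*(-234))*361 = 245 + (103 + 234)*361 = 245 + 337*361 = 245 + 121657 = 121902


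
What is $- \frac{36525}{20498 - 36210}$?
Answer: $\frac{36525}{15712} \approx 2.3247$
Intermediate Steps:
$- \frac{36525}{20498 - 36210} = - \frac{36525}{-15712} = \left(-36525\right) \left(- \frac{1}{15712}\right) = \frac{36525}{15712}$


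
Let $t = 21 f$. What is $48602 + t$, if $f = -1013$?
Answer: $27329$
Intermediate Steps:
$t = -21273$ ($t = 21 \left(-1013\right) = -21273$)
$48602 + t = 48602 - 21273 = 27329$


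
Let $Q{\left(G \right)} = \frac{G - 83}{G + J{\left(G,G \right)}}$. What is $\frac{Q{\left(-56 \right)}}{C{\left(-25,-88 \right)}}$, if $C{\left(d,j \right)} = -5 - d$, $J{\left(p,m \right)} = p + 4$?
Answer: $\frac{139}{2160} \approx 0.064352$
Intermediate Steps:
$J{\left(p,m \right)} = 4 + p$
$Q{\left(G \right)} = \frac{-83 + G}{4 + 2 G}$ ($Q{\left(G \right)} = \frac{G - 83}{G + \left(4 + G\right)} = \frac{-83 + G}{4 + 2 G}$)
$\frac{Q{\left(-56 \right)}}{C{\left(-25,-88 \right)}} = \frac{\frac{1}{2} \frac{1}{2 - 56} \left(-83 - 56\right)}{-5 - -25} = \frac{\frac{1}{2} \frac{1}{-54} \left(-139\right)}{-5 + 25} = \frac{\frac{1}{2} \left(- \frac{1}{54}\right) \left(-139\right)}{20} = \frac{139}{108} \cdot \frac{1}{20} = \frac{139}{2160}$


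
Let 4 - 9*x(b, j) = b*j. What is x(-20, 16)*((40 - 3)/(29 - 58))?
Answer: -1332/29 ≈ -45.931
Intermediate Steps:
x(b, j) = 4/9 - b*j/9
x(-20, 16)*((40 - 3)/(29 - 58)) = (4/9 - 1/9*(-20)*16)*((40 - 3)/(29 - 58)) = (4/9 + 320/9)*(37/(-29)) = 36*(37*(-1/29)) = 36*(-37/29) = -1332/29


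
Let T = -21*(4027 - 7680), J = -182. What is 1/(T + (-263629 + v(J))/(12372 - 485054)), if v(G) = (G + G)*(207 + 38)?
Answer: 472682/36261207075 ≈ 1.3035e-5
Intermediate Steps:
v(G) = 490*G (v(G) = (2*G)*245 = 490*G)
T = 76713 (T = -21*(-3653) = 76713)
1/(T + (-263629 + v(J))/(12372 - 485054)) = 1/(76713 + (-263629 + 490*(-182))/(12372 - 485054)) = 1/(76713 + (-263629 - 89180)/(-472682)) = 1/(76713 - 352809*(-1/472682)) = 1/(76713 + 352809/472682) = 1/(36261207075/472682) = 472682/36261207075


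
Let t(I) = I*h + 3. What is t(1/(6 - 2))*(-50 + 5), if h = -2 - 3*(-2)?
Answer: -180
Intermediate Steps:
h = 4 (h = -2 + 6 = 4)
t(I) = 3 + 4*I (t(I) = I*4 + 3 = 4*I + 3 = 3 + 4*I)
t(1/(6 - 2))*(-50 + 5) = (3 + 4/(6 - 2))*(-50 + 5) = (3 + 4/4)*(-45) = (3 + 4*(¼))*(-45) = (3 + 1)*(-45) = 4*(-45) = -180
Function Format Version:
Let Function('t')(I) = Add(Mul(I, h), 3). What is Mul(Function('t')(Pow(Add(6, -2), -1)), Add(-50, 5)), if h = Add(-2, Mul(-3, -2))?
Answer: -180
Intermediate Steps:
h = 4 (h = Add(-2, 6) = 4)
Function('t')(I) = Add(3, Mul(4, I)) (Function('t')(I) = Add(Mul(I, 4), 3) = Add(Mul(4, I), 3) = Add(3, Mul(4, I)))
Mul(Function('t')(Pow(Add(6, -2), -1)), Add(-50, 5)) = Mul(Add(3, Mul(4, Pow(Add(6, -2), -1))), Add(-50, 5)) = Mul(Add(3, Mul(4, Pow(4, -1))), -45) = Mul(Add(3, Mul(4, Rational(1, 4))), -45) = Mul(Add(3, 1), -45) = Mul(4, -45) = -180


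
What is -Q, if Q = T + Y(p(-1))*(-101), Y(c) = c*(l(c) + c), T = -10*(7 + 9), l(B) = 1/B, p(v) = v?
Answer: 362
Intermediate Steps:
l(B) = 1/B
T = -160 (T = -10*16 = -160)
Y(c) = c*(c + 1/c) (Y(c) = c*(1/c + c) = c*(c + 1/c))
Q = -362 (Q = -160 + (1 + (-1)**2)*(-101) = -160 + (1 + 1)*(-101) = -160 + 2*(-101) = -160 - 202 = -362)
-Q = -1*(-362) = 362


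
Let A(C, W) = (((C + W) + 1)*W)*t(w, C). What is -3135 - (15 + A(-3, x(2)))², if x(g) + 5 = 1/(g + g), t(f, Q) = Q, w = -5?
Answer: -2489961/256 ≈ -9726.4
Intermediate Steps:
x(g) = -5 + 1/(2*g) (x(g) = -5 + 1/(g + g) = -5 + 1/(2*g))
A(C, W) = C*W*(1 + C + W) (A(C, W) = (((C + W) + 1)*W)*C = ((1 + C + W)*W)*C = (W*(1 + C + W))*C = C*W*(1 + C + W))
-3135 - (15 + A(-3, x(2)))² = -3135 - (15 - 3*(-5 + (½)/2)*(1 - 3 + (-5 + (½)/2)))² = -3135 - (15 - 3*(-5 + (½)*(½))*(1 - 3 + (-5 + (½)*(½))))² = -3135 - (15 - 3*(-5 + ¼)*(1 - 3 + (-5 + ¼)))² = -3135 - (15 - 3*(-19/4)*(1 - 3 - 19/4))² = -3135 - (15 - 3*(-19/4)*(-27/4))² = -3135 - (15 - 1539/16)² = -3135 - (-1299/16)² = -3135 - 1*1687401/256 = -3135 - 1687401/256 = -2489961/256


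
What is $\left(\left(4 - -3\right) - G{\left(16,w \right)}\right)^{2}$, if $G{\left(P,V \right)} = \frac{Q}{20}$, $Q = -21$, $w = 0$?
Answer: $\frac{25921}{400} \approx 64.802$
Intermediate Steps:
$G{\left(P,V \right)} = - \frac{21}{20}$
$\left(\left(4 - -3\right) - G{\left(16,w \right)}\right)^{2} = \left(\left(4 - -3\right) - - \frac{21}{20}\right)^{2} = \left(\left(4 + 3\right) + \frac{21}{20}\right)^{2} = \left(7 + \frac{21}{20}\right)^{2} = \left(\frac{161}{20}\right)^{2} = \frac{25921}{400}$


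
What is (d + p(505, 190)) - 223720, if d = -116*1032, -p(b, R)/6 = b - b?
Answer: -343432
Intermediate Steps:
p(b, R) = 0 (p(b, R) = -6*(b - b) = -6*0 = 0)
d = -119712
(d + p(505, 190)) - 223720 = (-119712 + 0) - 223720 = -119712 - 223720 = -343432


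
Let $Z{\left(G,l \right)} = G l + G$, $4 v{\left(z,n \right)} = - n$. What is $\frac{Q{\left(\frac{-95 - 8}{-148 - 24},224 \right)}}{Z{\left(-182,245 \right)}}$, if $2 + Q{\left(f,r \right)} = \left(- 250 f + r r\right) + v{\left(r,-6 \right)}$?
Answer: $- \frac{2151109}{1925196} \approx -1.1173$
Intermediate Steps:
$v{\left(z,n \right)} = - \frac{n}{4}$ ($v{\left(z,n \right)} = \frac{\left(-1\right) n}{4} = - \frac{n}{4}$)
$Z{\left(G,l \right)} = G + G l$
$Q{\left(f,r \right)} = - \frac{1}{2} + r^{2} - 250 f$ ($Q{\left(f,r \right)} = -2 - \left(- \frac{3}{2} + 250 f - r r\right) = -2 - \left(- \frac{3}{2} - r^{2} + 250 f\right) = -2 + \left(\frac{3}{2} + r^{2} - 250 f\right) = - \frac{1}{2} + r^{2} - 250 f$)
$\frac{Q{\left(\frac{-95 - 8}{-148 - 24},224 \right)}}{Z{\left(-182,245 \right)}} = \frac{- \frac{1}{2} + 224^{2} - 250 \frac{-95 - 8}{-148 - 24}}{\left(-182\right) \left(1 + 245\right)} = \frac{- \frac{1}{2} + 50176 - 250 \left(- \frac{103}{-172}\right)}{\left(-182\right) 246} = \frac{- \frac{1}{2} + 50176 - 250 \left(\left(-103\right) \left(- \frac{1}{172}\right)\right)}{-44772} = \left(- \frac{1}{2} + 50176 - \frac{12875}{86}\right) \left(- \frac{1}{44772}\right) = \frac{2151109}{43} \left(- \frac{1}{44772}\right) = - \frac{2151109}{1925196}$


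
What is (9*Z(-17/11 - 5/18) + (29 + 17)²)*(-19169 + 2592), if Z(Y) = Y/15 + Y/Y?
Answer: -1056239723/30 ≈ -3.5208e+7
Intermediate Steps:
Z(Y) = 1 + Y/15 (Z(Y) = Y*(1/15) + 1 = Y/15 + 1 = 1 + Y/15)
(9*Z(-17/11 - 5/18) + (29 + 17)²)*(-19169 + 2592) = (9*(1 + (-17/11 - 5/18)/15) + (29 + 17)²)*(-19169 + 2592) = (9*(1 + (-17*1/11 - 5*1/18)/15) + 46²)*(-16577) = (9*(1 + (-17/11 - 5/18)/15) + 2116)*(-16577) = (9*(1 + (1/15)*(-361/198)) + 2116)*(-16577) = (9*(1 - 361/2970) + 2116)*(-16577) = (9*(2609/2970) + 2116)*(-16577) = (2609/330 + 2116)*(-16577) = (700889/330)*(-16577) = -1056239723/30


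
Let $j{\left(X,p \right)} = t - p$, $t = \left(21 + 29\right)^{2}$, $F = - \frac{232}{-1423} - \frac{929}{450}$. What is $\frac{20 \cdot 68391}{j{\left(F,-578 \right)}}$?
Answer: $\frac{25330}{57} \approx 444.39$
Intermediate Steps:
$F = - \frac{1217567}{640350}$ ($F = \left(-232\right) \left(- \frac{1}{1423}\right) - \frac{929}{450} = \frac{232}{1423} - \frac{929}{450} = - \frac{1217567}{640350} \approx -1.9014$)
$t = 2500$ ($t = 50^{2} = 2500$)
$j{\left(X,p \right)} = 2500 - p$
$\frac{20 \cdot 68391}{j{\left(F,-578 \right)}} = \frac{20 \cdot 68391}{2500 - -578} = \frac{1367820}{2500 + 578} = \frac{1367820}{3078} = 1367820 \cdot \frac{1}{3078} = \frac{25330}{57}$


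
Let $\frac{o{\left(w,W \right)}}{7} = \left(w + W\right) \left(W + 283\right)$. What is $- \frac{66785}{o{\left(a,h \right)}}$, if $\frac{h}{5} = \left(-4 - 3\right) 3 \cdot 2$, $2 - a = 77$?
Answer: $\frac{703}{1533} \approx 0.45858$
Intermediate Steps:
$a = -75$ ($a = 2 - 77 = -75$)
$h = -210$ ($h = 5 \left(-4 - 3\right) 3 \cdot 2 = 5 \left(-7\right) 3 \cdot 2 = 5 \left(\left(-21\right) 2\right) = 5 \left(-42\right) = -210$)
$o{\left(w,W \right)} = 7 \left(283 + W\right) \left(W + w\right)$ ($o{\left(w,W \right)} = 7 \left(w + W\right) \left(W + 283\right) = 7 \left(W + w\right) \left(283 + W\right) = 7 \left(283 + W\right) \left(W + w\right)$)
$- \frac{66785}{o{\left(a,h \right)}} = - \frac{66785}{7 \left(-210\right)^{2} + 1981 \left(-210\right) + 1981 \left(-75\right) + 7 \left(-210\right) \left(-75\right)} = - \frac{66785}{7 \cdot 44100 - 416010 - 148575 + 110250} = - \frac{66785}{308700 - 416010 - 148575 + 110250} = - \frac{66785}{-145635} = \left(-66785\right) \left(- \frac{1}{145635}\right) = \frac{703}{1533}$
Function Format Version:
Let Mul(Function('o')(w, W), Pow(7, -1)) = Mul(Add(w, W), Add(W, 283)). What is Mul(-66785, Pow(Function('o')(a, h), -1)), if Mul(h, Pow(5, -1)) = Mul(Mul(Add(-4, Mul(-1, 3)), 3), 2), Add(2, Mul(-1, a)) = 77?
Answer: Rational(703, 1533) ≈ 0.45858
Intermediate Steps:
a = -75 (a = Add(2, Mul(-1, 77)) = Add(2, -77) = -75)
h = -210 (h = Mul(5, Mul(Mul(Add(-4, Mul(-1, 3)), 3), 2)) = Mul(5, Mul(Mul(Add(-4, -3), 3), 2)) = Mul(5, Mul(Mul(-7, 3), 2)) = Mul(5, Mul(-21, 2)) = Mul(5, -42) = -210)
Function('o')(w, W) = Mul(7, Add(283, W), Add(W, w)) (Function('o')(w, W) = Mul(7, Mul(Add(w, W), Add(W, 283))) = Mul(7, Mul(Add(W, w), Add(283, W))) = Mul(7, Mul(Add(283, W), Add(W, w))) = Mul(7, Add(283, W), Add(W, w)))
Mul(-66785, Pow(Function('o')(a, h), -1)) = Mul(-66785, Pow(Add(Mul(7, Pow(-210, 2)), Mul(1981, -210), Mul(1981, -75), Mul(7, -210, -75)), -1)) = Mul(-66785, Pow(Add(Mul(7, 44100), -416010, -148575, 110250), -1)) = Mul(-66785, Pow(Add(308700, -416010, -148575, 110250), -1)) = Mul(-66785, Pow(-145635, -1)) = Mul(-66785, Rational(-1, 145635)) = Rational(703, 1533)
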